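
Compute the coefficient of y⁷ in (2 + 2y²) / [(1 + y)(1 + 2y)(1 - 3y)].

1932

The denominator gives the recurrence a_n = 7a_(n−2) + 6a_(n−3) for n ≥ 3; the numerator fixes a_0 = 2, a_1 = 0, a_2 = 16.
Iterating: 2, 0, 16, 12, 112, 180, 856, 1932, so a_7 = 1932.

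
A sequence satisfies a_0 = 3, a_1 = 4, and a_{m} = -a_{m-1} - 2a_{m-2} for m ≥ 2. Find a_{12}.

-318

The ordinary generating function has denominator 1 + y + 2y^2.
Iterating the recurrence: a_0,…,a_{12} = 3, 4, -10, 2, 18, -22, -14, 58, -30, -86, 146, 26, -318.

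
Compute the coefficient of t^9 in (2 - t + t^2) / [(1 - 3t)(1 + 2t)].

20432

The denominator gives the recurrence a_n = a_(n−1) + 6a_(n−2) for n ≥ 3; the numerator fixes a_0 = 2, a_1 = 1, a_2 = 14.
Iterating: 2, 1, 14, 20, 104, 224, 848, 2192, 7280, 20432, so a_9 = 20432.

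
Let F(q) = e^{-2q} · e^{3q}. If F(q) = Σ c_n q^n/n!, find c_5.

1

The EGF product rule gives c_5 = Σ_{k_1+k_2=5} C(5; k_1,k_2) · ∏ g_i(k_i), where e^{-2q} gives (-2)^k; e^{3q} gives (3)^k.
g_1(k) for k = 0…5: 1, -2, 4, -8, 16, -32.
g_2(k) for k = 0…5: 1, 3, 9, 27, 81, 243.
c_5 = Σ_k C(5,k)·g_1(k)·g_2(5−k) = 1·1·243 + 5·(-2)·81 + 10·4·27 + 10·(-8)·9 + 5·16·3 + 1·(-32)·1 = 243 − 810 + 1080 − 720 + 240 − 32 = 1.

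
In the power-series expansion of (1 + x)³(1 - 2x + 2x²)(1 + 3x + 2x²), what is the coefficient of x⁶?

14

(1 + x)³ has coefficients 1,3,3,1 for degrees 0…3.
(1 - 2x + 2x²) has coefficients 1,-2,2,0,0,0,0 for degrees 0…6.
Finally multiplying by (1 + 3x + 2x²), the product of all factors after the first has coefficients 1,1,-2,2,4,0,0 for degrees 0…6.
[x⁶] = 1·0 + 3·0 + 3·4 + 1·2 = 14.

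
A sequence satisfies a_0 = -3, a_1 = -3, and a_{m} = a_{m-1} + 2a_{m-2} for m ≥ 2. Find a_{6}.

-129

The ordinary generating function has denominator 1 - y - 2y^2.
Iterating the recurrence: a_0,…,a_{6} = -3, -3, -9, -15, -33, -63, -129.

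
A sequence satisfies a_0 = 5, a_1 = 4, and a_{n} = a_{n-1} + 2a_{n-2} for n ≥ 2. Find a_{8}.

770

The ordinary generating function has denominator 1 - z - 2z^2.
Iterating the recurrence: a_0,…,a_{8} = 5, 4, 14, 22, 50, 94, 194, 382, 770.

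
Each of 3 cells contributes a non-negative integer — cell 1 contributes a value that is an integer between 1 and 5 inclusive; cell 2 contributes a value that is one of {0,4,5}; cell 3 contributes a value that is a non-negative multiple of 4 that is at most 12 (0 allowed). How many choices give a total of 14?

4

The generating function for the choices is (y + y^2 + y^3 + y^4 + y^5)·(1 + y^4 + y^5)·(1 + y^4 + y^8 + y^12); the count is [y^14].
(y + y^2 + y^3 + y^4 + y^5) has coefficients 0,1,1,1,1,1 for degrees 0…5.
(1 + y^4 + y^5) has coefficients 1,0,0,0,1,1,0,0,0,0,0,0,0,0,0 for degrees 0…14.
Finally multiplying by (1 + y^4 + y^8 + y^12), the product of all factors after the first has coefficients 1,0,0,0,2,1,0,0,2,1,0,0,2,1,0 for degrees 0…14.
[y^14] = 1·1 + 1·2 + 1·0 + 1·0 + 1·1 = 4.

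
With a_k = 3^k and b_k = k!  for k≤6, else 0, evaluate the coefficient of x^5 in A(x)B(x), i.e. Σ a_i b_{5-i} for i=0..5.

624

The convolution is the x^5 coefficient of A(x)B(x).
Σ = 1·120 + 3·24 + 9·6 + 27·2 + 81·1 + 243·1 = 624.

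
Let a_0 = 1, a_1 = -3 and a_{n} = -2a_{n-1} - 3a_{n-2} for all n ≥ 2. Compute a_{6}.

The ordinary generating function has denominator 1 + 2x + 3x^2.
Iterating the recurrence: a_0,…,a_{6} = 1, -3, 3, 3, -15, 21, 3.

3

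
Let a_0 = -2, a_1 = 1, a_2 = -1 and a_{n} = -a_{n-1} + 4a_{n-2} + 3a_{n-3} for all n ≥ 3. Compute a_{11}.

-646

The ordinary generating function has denominator 1 + t - 4t^2 - 3t^3.
Iterating the recurrence: a_0,…,a_{11} = -2, 1, -1, -1, 0, -7, 4, -32, 27, -143, 155, -646.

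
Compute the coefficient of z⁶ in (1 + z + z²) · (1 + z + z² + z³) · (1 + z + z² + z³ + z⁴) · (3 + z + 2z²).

(1 + z + z²) has coefficients 1,1,1 for degrees 0…2.
(1 + z + z² + z³) has coefficients 1,1,1,1,0,0,0 for degrees 0…6.
Multiplying by (1 + z + z² + z³ + z⁴) gives running coefficients 1,2,3,4,4,3,2 for degrees 0…6.
Finally multiplying by (3 + z + 2z²), the product of all factors after the first has coefficients 3,7,13,19,22,21,17 for degrees 0…6.
[z⁶] = 1·17 + 1·21 + 1·22 = 60.

60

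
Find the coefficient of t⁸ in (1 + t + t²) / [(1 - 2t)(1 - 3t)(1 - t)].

40856

Partial fractions give a closed form: a_n = (-7)·2^n + (13/2)·3^n + (3/2)·1^n.
At n = 8: a_8 = 40856.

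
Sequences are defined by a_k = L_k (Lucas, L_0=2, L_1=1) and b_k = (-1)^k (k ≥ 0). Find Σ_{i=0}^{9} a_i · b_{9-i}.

44

This is [x^9] in the product of the two ordinary generating functions.
Σ = 2·(-1) + 1·1 + 3·(-1) + 4·1 + 7·(-1) + 11·1 + 18·(-1) + 29·1 + 47·(-1) + 76·1 = 44.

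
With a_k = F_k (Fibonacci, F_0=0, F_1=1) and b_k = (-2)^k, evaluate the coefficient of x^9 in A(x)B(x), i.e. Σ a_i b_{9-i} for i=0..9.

Write out a_i and b_{9-i} for i = 0,…,9 and sum the products.
Σ = 0·(-512) + 1·256 + 1·(-128) + 2·64 + 3·(-32) + 5·16 + 8·(-8) + 13·4 + 21·(-2) + 34·1 = 220.

220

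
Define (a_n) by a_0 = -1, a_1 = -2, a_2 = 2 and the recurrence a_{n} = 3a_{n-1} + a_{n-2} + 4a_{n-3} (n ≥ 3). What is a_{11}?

The ordinary generating function has denominator 1 - 3t - t^2 - 4t^3.
Iterating the recurrence: a_0,…,a_{11} = -1, -2, 2, 0, -6, -10, -36, -142, -502, -1792, -6446, -23138.

-23138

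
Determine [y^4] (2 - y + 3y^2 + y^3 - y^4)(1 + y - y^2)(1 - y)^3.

-19

(2 - y + 3y^2 + y^3 - y^4) has coefficients 2,-1,3,1,-1 for degrees 0…4.
(1 + y - y^2) has coefficients 1,1,-1,0,0 for degrees 0…4.
Finally multiplying by (1 - y)^3, the product of all factors after the first has coefficients 1,-2,-1,5,-4 for degrees 0…4.
[y^4] = 2·(-4) − 1·5 + 3·(-1) + 1·(-2) − 1·1 = -19.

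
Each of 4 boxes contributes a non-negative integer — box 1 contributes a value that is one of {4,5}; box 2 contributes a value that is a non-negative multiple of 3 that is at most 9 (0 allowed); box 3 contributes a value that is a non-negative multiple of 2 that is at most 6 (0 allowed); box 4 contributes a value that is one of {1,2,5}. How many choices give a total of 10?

5

The generating function for the choices is (q⁴ + q⁵)·(1 + q³ + q⁶ + q⁹)·(1 + q² + q⁴ + q⁶)·(q + q² + q⁵); the count is [q¹⁰].
(q⁴ + q⁵) has coefficients 0,0,0,0,1,1 for degrees 0…5.
(1 + q³ + q⁶ + q⁹) has coefficients 1,0,0,1,0,0,1,0,0,1,0 for degrees 0…10.
Multiplying by (1 + q² + q⁴ + q⁶) gives running coefficients 1,0,1,1,1,1,2,1,1,2,1 for degrees 0…10.
Finally multiplying by (q + q² + q⁵), the product of all factors after the first has coefficients 0,1,1,1,2,3,2,4,4,3,4 for degrees 0…10.
[q¹⁰] = 1·2 + 1·3 = 5.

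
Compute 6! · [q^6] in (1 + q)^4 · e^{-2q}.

-224

The EGF product rule gives c_6 = Σ_{k_1+k_2=6} C(6; k_1,k_2) · ∏ g_i(k_i), where (1+q)^4 gives the falling factorial (4)_k; e^{-2q} gives (-2)^k.
g_1(k) for k = 0…6: 1, 4, 12, 24, 24, 0, 0.
g_2(k) for k = 0…6: 1, -2, 4, -8, 16, -32, 64.
c_6 = Σ_k C(6,k)·g_1(k)·g_2(6−k) = 1·1·64 + 6·4·(-32) + 15·12·16 + 20·24·(-8) + 15·24·4 = 64 − 768 + 2880 − 3840 + 1440 = -224.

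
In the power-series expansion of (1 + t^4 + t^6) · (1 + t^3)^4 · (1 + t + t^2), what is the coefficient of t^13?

(1 + t^4 + t^6) has coefficients 1,0,0,0,1,0,1 for degrees 0…6.
(1 + t^3)^4 has coefficients 1,0,0,4,0,0,6,0,0,4,0,0,1,0 for degrees 0…13.
Finally multiplying by (1 + t + t^2), the product of all factors after the first has coefficients 1,1,1,4,4,4,6,6,6,4,4,4,1,1 for degrees 0…13.
[t^13] = 1·1 + 1·4 + 1·6 = 11.

11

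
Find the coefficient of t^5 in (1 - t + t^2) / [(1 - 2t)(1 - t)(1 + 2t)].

Partial fractions give a closed form: a_n = (3/4)·2^n + (-1/3)·1^n + (7/12)·(-2)^n.
At n = 5: a_5 = 5.

5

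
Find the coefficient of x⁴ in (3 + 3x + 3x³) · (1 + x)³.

12

(3 + 3x + 3x³) has coefficients 3,3,0,3 for degrees 0…3.
(1 + x)³ has coefficients 1,3,3,1,0 for degrees 0…4.
[x⁴] = 3·0 + 3·1 + 3·3 = 12.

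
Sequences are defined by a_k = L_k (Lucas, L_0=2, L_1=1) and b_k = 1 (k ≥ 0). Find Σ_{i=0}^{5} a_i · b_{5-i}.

This is [x^5] in the product of the two ordinary generating functions.
Σ = 2·1 + 1·1 + 3·1 + 4·1 + 7·1 + 11·1 = 28.

28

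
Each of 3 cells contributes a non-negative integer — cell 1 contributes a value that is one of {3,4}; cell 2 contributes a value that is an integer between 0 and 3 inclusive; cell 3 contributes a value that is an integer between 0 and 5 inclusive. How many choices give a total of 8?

8

The generating function for the choices is (z³ + z⁴)·(1 + z + z² + z³)·(1 + z + z² + z³ + z⁴ + z⁵); the count is [z⁸].
(z³ + z⁴) has coefficients 0,0,0,1,1 for degrees 0…4.
(1 + z + z² + z³) has coefficients 1,1,1,1,0,0,0,0,0 for degrees 0…8.
Finally multiplying by (1 + z + z² + z³ + z⁴ + z⁵), the product of all factors after the first has coefficients 1,2,3,4,4,4,3,2,1 for degrees 0…8.
[z⁸] = 1·4 + 1·4 = 8.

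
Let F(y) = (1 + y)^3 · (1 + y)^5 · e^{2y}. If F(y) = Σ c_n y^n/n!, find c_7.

The EGF product rule gives c_7 = Σ_{k_1+k_2+k_3=7} C(7; k_1,k_2,k_3) · ∏ g_i(k_i), where (1+y)^3 gives the falling factorial (3)_k; (1+y)^5 gives the falling factorial (5)_k; e^{2y} gives (2)^k.
g_1(k) for k = 0…7: 1, 3, 6, 6, 0, 0, 0, 0.
g_2(k) for k = 0…7: 1, 5, 20, 60, 120, 120, 0, 0.
g_3(k) for k = 0…7: 1, 2, 4, 8, 16, 32, 64, 128.
First combine the last two factors: h(k) = Σ_j C(k,j)·g_2(j)·g_3(k−j) for k = 0…7: 1, 7, 44, 248, 1256, 5752, 24064, 93088.
c_7 = Σ_k C(7,k)·g_1(k)·h(7−k) = 1·1·93088 + 7·3·24064 + 21·6·5752 + 35·6·1256 = 93088 + 505344 + 724752 + 263760 = 1586944.

1586944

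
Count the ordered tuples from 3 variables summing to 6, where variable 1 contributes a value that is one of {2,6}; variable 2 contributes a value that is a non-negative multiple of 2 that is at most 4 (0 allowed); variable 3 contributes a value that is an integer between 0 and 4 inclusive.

4

The generating function for the choices is (x² + x⁶)·(1 + x² + x⁴)·(1 + x + x² + x³ + x⁴); the count is [x⁶].
(x² + x⁶) has coefficients 0,0,1,0,0,0,1 for degrees 0…6.
(1 + x² + x⁴) has coefficients 1,0,1,0,1,0,0 for degrees 0…6.
Finally multiplying by (1 + x + x² + x³ + x⁴), the product of all factors after the first has coefficients 1,1,2,2,3,2,2 for degrees 0…6.
[x⁶] = 1·3 + 1·1 = 4.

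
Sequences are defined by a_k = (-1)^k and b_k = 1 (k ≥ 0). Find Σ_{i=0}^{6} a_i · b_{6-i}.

Write out a_i and b_{6-i} for i = 0,…,6 and sum the products.
Σ = 1·1 − 1·1 + 1·1 − 1·1 + 1·1 − 1·1 + 1·1 = 1.

1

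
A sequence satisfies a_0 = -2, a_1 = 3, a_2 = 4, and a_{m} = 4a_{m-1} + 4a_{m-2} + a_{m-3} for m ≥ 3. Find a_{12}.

38667150

The ordinary generating function has denominator 1 - 4q - 4q^2 - q^3.
Iterating the recurrence: a_0,…,a_{12} = -2, 3, 4, 26, 123, 600, 2918, 14195, 69052, 335906, 1634027, 7948784, 38667150.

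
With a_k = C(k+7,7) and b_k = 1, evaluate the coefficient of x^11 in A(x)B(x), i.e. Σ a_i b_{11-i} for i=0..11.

75582

The convolution is the t^11 coefficient of A(t)B(t).
Σ = 1·1 + 8·1 + 36·1 + 120·1 + 330·1 + 792·1 + 1716·1 + 3432·1 + 6435·1 + 11440·1 + 19448·1 + 31824·1 = 75582.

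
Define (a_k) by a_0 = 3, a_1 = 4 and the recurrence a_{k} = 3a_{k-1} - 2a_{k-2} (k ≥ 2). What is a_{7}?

130

The ordinary generating function has denominator 1 - 3q + 2q^2.
Iterating the recurrence: a_0,…,a_{7} = 3, 4, 6, 10, 18, 34, 66, 130.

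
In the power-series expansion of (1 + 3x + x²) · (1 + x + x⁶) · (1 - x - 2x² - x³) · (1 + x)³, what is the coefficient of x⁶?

-69

(1 + 3x + x²) has coefficients 1,3,1 for degrees 0…2.
(1 + x + x⁶) has coefficients 1,1,0,0,0,0,1 for degrees 0…6.
Multiplying by (1 - x - 2x² - x³) gives running coefficients 1,0,-3,-3,-1,0,1 for degrees 0…6.
Finally multiplying by (1 + x)³, the product of all factors after the first has coefficients 1,3,0,-11,-19,-15,-5 for degrees 0…6.
[x⁶] = 1·(-5) + 3·(-15) + 1·(-19) = -69.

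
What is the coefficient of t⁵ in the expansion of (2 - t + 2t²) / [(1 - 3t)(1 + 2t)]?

The denominator gives the recurrence a_n = a_(n−1) + 6a_(n−2) for n ≥ 3; the numerator fixes a_0 = 2, a_1 = 1, a_2 = 15.
Iterating: 2, 1, 15, 21, 111, 237, so a_5 = 237.

237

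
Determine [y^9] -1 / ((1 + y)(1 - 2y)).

Partial fractions give a closed form: a_n = (-1/3)·(-1)^n + (-2/3)·2^n.
At n = 9: a_9 = -341.

-341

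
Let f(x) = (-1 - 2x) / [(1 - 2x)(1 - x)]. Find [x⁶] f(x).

-253

Partial fractions give a closed form: a_n = (-4)·2^n + (3)·1^n.
At n = 6: a_6 = -253.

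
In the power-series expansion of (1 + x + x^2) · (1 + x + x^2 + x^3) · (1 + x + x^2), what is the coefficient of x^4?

8

(1 + x + x^2) has coefficients 1,1,1 for degrees 0…2.
(1 + x + x^2 + x^3) has coefficients 1,1,1,1,0 for degrees 0…4.
Finally multiplying by (1 + x + x^2), the product of all factors after the first has coefficients 1,2,3,3,2 for degrees 0…4.
[x^4] = 1·2 + 1·3 + 1·3 = 8.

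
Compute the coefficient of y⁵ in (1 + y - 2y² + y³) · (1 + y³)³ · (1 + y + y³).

(1 + y - 2y² + y³) has coefficients 1,1,-2,1 for degrees 0…3.
(1 + y³)³ has coefficients 1,0,0,3,0,0 for degrees 0…5.
Finally multiplying by (1 + y + y³), the product of all factors after the first has coefficients 1,1,0,4,3,0 for degrees 0…5.
[y⁵] = 1·0 + 1·3 − 2·4 + 1·0 = -5.

-5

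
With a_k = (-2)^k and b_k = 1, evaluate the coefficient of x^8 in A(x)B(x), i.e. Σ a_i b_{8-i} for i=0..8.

171

Write out a_i and b_{8-i} for i = 0,…,8 and sum the products.
Σ = 1·1 − 2·1 + 4·1 − 8·1 + 16·1 − 32·1 + 64·1 − 128·1 + 256·1 = 171.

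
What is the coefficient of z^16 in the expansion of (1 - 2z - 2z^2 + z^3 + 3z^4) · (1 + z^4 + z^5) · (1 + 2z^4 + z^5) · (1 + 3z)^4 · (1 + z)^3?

(1 - 2z - 2z^2 + z^3 + 3z^4) has coefficients 1,-2,-2,1,3 for degrees 0…4.
(1 + z^4 + z^5) has coefficients 1,0,0,0,1,1,0,0,0,0,0,0,0,0,0,0,0 for degrees 0…16.
Multiplying by (1 + 2z^4 + z^5) gives running coefficients 1,0,0,0,3,2,0,0,2,3,1,0,0,0,0,0,0 for degrees 0…16.
Multiplying by (1 + 3z)^4 gives running coefficients 1,12,54,108,84,38,186,432,461,189,145,390,540,351,81,0,0 for degrees 0…16.
Finally multiplying by (1 + z)^3, the product of all factors after the first has coefficients 1,15,93,307,582,668,660,1188,2353,3054,2527,1853,2334,3286,3144,1836,594 for degrees 0…16.
[z^16] = 1·594 − 2·1836 − 2·3144 + 1·3286 + 3·2334 = 922.

922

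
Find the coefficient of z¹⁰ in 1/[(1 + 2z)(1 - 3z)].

Partial fractions give a closed form: a_n = (2/5)·(-2)^n + (3/5)·3^n.
At n = 10: a_10 = 35839.

35839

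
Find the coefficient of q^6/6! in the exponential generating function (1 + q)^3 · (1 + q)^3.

The EGF product rule gives c_6 = Σ_{k_1+k_2=6} C(6; k_1,k_2) · ∏ g_i(k_i), where (1+q)^3 gives the falling factorial (3)_k; (1+q)^3 gives the falling factorial (3)_k.
g_1(k) for k = 0…6: 1, 3, 6, 6, 0, 0, 0.
g_2(k) for k = 0…6: 1, 3, 6, 6, 0, 0, 0.
c_6 = Σ_k C(6,k)·g_1(k)·g_2(6−k) = 20·6·6 = 720.

720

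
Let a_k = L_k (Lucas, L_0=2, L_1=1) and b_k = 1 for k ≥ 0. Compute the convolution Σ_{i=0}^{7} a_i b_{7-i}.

Write out a_i and b_{7-i} for i = 0,…,7 and sum the products.
Σ = 2·1 + 1·1 + 3·1 + 4·1 + 7·1 + 11·1 + 18·1 + 29·1 = 75.

75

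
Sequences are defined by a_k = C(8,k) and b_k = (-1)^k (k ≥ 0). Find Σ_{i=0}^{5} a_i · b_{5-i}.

The convolution is the x^5 coefficient of A(x)B(x).
Σ = 1·(-1) + 8·1 + 28·(-1) + 56·1 + 70·(-1) + 56·1 = 21.

21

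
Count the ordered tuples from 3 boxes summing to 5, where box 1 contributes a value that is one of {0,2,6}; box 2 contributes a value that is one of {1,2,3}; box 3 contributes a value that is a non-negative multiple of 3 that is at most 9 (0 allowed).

2

The generating function for the choices is (1 + z^2 + z^6)·(z + z^2 + z^3)·(1 + z^3 + z^6 + z^9); the count is [z^5].
(1 + z^2 + z^6) has coefficients 1,0,1,0,0,0 for degrees 0…5.
(z + z^2 + z^3) has coefficients 0,1,1,1,0,0 for degrees 0…5.
Finally multiplying by (1 + z^3 + z^6 + z^9), the product of all factors after the first has coefficients 0,1,1,1,1,1 for degrees 0…5.
[z^5] = 1·1 + 1·1 = 2.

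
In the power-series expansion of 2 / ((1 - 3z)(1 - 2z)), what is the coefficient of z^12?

Partial fractions give a closed form: a_n = (6)·3^n + (-4)·2^n.
At n = 12: a_12 = 3172262.

3172262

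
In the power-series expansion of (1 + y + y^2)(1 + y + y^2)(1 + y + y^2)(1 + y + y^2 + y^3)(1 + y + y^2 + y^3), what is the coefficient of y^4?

(1 + y + y^2) has coefficients 1,1,1 for degrees 0…2.
(1 + y + y^2) has coefficients 1,1,1,0,0 for degrees 0…4.
Multiplying by (1 + y + y^2) gives running coefficients 1,2,3,2,1 for degrees 0…4.
Multiplying by (1 + y + y^2 + y^3) gives running coefficients 1,3,6,8,8 for degrees 0…4.
Finally multiplying by (1 + y + y^2 + y^3), the product of all factors after the first has coefficients 1,4,10,18,25 for degrees 0…4.
[y^4] = 1·25 + 1·18 + 1·10 = 53.

53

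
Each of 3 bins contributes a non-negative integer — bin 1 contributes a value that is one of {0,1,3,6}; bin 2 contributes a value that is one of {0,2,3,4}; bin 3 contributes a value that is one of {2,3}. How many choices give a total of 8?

The generating function for the choices is (1 + y + y^3 + y^6)·(1 + y^2 + y^3 + y^4)·(y^2 + y^3); the count is [y^8].
(1 + y + y^3 + y^6) has coefficients 1,1,0,1,0,0,1 for degrees 0…6.
(1 + y^2 + y^3 + y^4) has coefficients 1,0,1,1,1,0,0,0,0 for degrees 0…8.
Finally multiplying by (y^2 + y^3), the product of all factors after the first has coefficients 0,0,1,1,1,2,2,1,0 for degrees 0…8.
[y^8] = 1·0 + 1·1 + 1·2 + 1·1 = 4.

4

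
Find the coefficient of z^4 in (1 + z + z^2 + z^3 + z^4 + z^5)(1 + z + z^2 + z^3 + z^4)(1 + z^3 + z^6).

7

(1 + z + z^2 + z^3 + z^4 + z^5) has coefficients 1,1,1,1,1 for degrees 0…4.
(1 + z + z^2 + z^3 + z^4) has coefficients 1,1,1,1,1 for degrees 0…4.
Finally multiplying by (1 + z^3 + z^6), the product of all factors after the first has coefficients 1,1,1,2,2 for degrees 0…4.
[z^4] = 1·2 + 1·2 + 1·1 + 1·1 + 1·1 = 7.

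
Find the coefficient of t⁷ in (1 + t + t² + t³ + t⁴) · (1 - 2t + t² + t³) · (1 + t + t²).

(1 + t + t² + t³ + t⁴) has coefficients 1,1,1,1,1 for degrees 0…4.
(1 - 2t + t² + t³) has coefficients 1,-2,1,1,0,0,0,0 for degrees 0…7.
Finally multiplying by (1 + t + t²), the product of all factors after the first has coefficients 1,-1,0,0,2,1,0,0 for degrees 0…7.
[t⁷] = 1·0 + 1·0 + 1·1 + 1·2 + 1·0 = 3.

3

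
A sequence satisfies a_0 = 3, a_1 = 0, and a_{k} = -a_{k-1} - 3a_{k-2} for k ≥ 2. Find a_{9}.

-315

The ordinary generating function has denominator 1 + q + 3q^2.
Iterating the recurrence: a_0,…,a_{9} = 3, 0, -9, 9, 18, -45, -9, 144, -117, -315.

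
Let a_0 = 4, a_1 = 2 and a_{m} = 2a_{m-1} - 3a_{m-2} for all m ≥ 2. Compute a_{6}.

The ordinary generating function has denominator 1 - 2t + 3t^2.
Iterating the recurrence: a_0,…,a_{6} = 4, 2, -8, -22, -20, 26, 112.

112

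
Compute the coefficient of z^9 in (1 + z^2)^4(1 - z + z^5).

5

(1 + z^2)^4 has coefficients 1,0,4,0,6,0,4,0,1 for degrees 0…8.
(1 - z + z^5) has coefficients 1,-1,0,0,0,1,0,0,0,0 for degrees 0…9.
[z^9] = 1·0 + 4·0 + 6·1 + 4·0 + 1·(-1) = 5.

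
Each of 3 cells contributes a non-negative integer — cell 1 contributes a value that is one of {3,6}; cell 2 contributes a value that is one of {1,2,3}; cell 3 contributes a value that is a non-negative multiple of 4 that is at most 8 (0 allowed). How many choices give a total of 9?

2

The generating function for the choices is (x^3 + x^6)·(x + x^2 + x^3)·(1 + x^4 + x^8); the count is [x^9].
(x^3 + x^6) has coefficients 0,0,0,1,0,0,1 for degrees 0…6.
(x + x^2 + x^3) has coefficients 0,1,1,1,0,0,0,0,0,0 for degrees 0…9.
Finally multiplying by (1 + x^4 + x^8), the product of all factors after the first has coefficients 0,1,1,1,0,1,1,1,0,1 for degrees 0…9.
[x^9] = 1·1 + 1·1 = 2.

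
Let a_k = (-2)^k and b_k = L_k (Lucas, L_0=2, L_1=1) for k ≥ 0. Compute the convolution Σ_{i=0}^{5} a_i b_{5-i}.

This is [x^5] in the product of the two ordinary generating functions.
Σ = 1·11 − 2·7 + 4·4 − 8·3 + 16·1 − 32·2 = -59.

-59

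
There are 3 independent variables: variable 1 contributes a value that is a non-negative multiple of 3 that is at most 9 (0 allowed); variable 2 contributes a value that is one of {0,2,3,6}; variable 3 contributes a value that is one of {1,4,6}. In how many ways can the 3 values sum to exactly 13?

The generating function for the choices is (1 + q^3 + q^6 + q^9)·(1 + q^2 + q^3 + q^6)·(q + q^4 + q^6); the count is [q^13].
(1 + q^3 + q^6 + q^9) has coefficients 1,0,0,1,0,0,1,0,0,1 for degrees 0…9.
(1 + q^2 + q^3 + q^6) has coefficients 1,0,1,1,0,0,1,0,0,0,0,0,0,0 for degrees 0…13.
Finally multiplying by (q + q^4 + q^6), the product of all factors after the first has coefficients 0,1,0,1,2,0,2,2,1,1,1,0,1,0 for degrees 0…13.
[q^13] = 1·0 + 1·1 + 1·2 + 1·2 = 5.

5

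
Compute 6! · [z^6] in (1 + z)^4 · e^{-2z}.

The EGF product rule gives c_6 = Σ_{k_1+k_2=6} C(6; k_1,k_2) · ∏ g_i(k_i), where (1+z)^4 gives the falling factorial (4)_k; e^{-2z} gives (-2)^k.
g_1(k) for k = 0…6: 1, 4, 12, 24, 24, 0, 0.
g_2(k) for k = 0…6: 1, -2, 4, -8, 16, -32, 64.
c_6 = Σ_k C(6,k)·g_1(k)·g_2(6−k) = 1·1·64 + 6·4·(-32) + 15·12·16 + 20·24·(-8) + 15·24·4 = 64 − 768 + 2880 − 3840 + 1440 = -224.

-224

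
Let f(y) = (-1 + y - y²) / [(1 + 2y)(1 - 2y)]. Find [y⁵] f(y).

The denominator gives the recurrence a_n = 4a_(n−2) for n ≥ 3; the numerator fixes a_0 = -1, a_1 = 1, a_2 = -5.
Iterating: -1, 1, -5, 4, -20, 16, so a_5 = 16.

16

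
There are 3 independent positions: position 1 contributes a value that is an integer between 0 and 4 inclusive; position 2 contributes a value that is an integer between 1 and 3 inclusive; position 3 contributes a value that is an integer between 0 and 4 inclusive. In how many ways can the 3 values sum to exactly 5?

The generating function for the choices is (1 + q + q^2 + q^3 + q^4)·(q + q^2 + q^3)·(1 + q + q^2 + q^3 + q^4); the count is [q^5].
(1 + q + q^2 + q^3 + q^4) has coefficients 1,1,1,1,1 for degrees 0…4.
(q + q^2 + q^3) has coefficients 0,1,1,1,0,0 for degrees 0…5.
Finally multiplying by (1 + q + q^2 + q^3 + q^4), the product of all factors after the first has coefficients 0,1,2,3,3,3 for degrees 0…5.
[q^5] = 1·3 + 1·3 + 1·3 + 1·2 + 1·1 = 12.

12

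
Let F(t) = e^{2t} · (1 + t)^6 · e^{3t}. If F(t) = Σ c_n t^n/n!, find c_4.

The EGF product rule gives c_4 = Σ_{k_1+k_2+k_3=4} C(4; k_1,k_2,k_3) · ∏ g_i(k_i), where e^{2t} gives (2)^k; (1+t)^6 gives the falling factorial (6)_k; e^{3t} gives (3)^k.
g_1(k) for k = 0…4: 1, 2, 4, 8, 16.
g_2(k) for k = 0…4: 1, 6, 30, 120, 360.
g_3(k) for k = 0…4: 1, 3, 9, 27, 81.
First combine the last two factors: h(k) = Σ_j C(k,j)·g_2(j)·g_3(k−j) for k = 0…4: 1, 9, 75, 579, 4149.
c_4 = Σ_k C(4,k)·g_1(k)·h(4−k) = 1·1·4149 + 4·2·579 + 6·4·75 + 4·8·9 + 1·16·1 = 4149 + 4632 + 1800 + 288 + 16 = 10885.

10885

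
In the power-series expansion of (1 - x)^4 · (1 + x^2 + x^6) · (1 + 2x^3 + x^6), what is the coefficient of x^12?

(1 - x)^4 has coefficients 1,-4,6,-4,1 for degrees 0…4.
(1 + x^2 + x^6) has coefficients 1,0,1,0,0,0,1,0,0,0,0,0,0 for degrees 0…12.
Finally multiplying by (1 + 2x^3 + x^6), the product of all factors after the first has coefficients 1,0,1,2,0,2,2,0,1,2,0,0,1 for degrees 0…12.
[x^12] = 1·1 − 4·0 + 6·0 − 4·2 + 1·1 = -6.

-6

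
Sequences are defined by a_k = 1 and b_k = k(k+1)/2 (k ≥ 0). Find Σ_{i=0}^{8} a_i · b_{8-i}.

Write out a_i and b_{8-i} for i = 0,…,8 and sum the products.
Σ = 1·36 + 1·28 + 1·21 + 1·15 + 1·10 + 1·6 + 1·3 + 1·1 + 1·0 = 120.

120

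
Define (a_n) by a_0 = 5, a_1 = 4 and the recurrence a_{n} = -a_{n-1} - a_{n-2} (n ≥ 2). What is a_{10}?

The ordinary generating function has denominator 1 + y + y^2.
Iterating the recurrence: a_0,…,a_{10} = 5, 4, -9, 5, 4, -9, 5, 4, -9, 5, 4.

4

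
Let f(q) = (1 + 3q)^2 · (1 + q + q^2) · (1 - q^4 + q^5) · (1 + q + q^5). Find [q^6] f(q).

(1 + 3q)^2 has coefficients 1,6,9 for degrees 0…2.
(1 + q + q^2) has coefficients 1,1,1,0,0,0,0 for degrees 0…6.
Multiplying by (1 - q^4 + q^5) gives running coefficients 1,1,1,0,-1,0,0 for degrees 0…6.
Finally multiplying by (1 + q + q^5), the product of all factors after the first has coefficients 1,2,2,1,-1,0,1 for degrees 0…6.
[q^6] = 1·1 + 6·0 + 9·(-1) = -8.

-8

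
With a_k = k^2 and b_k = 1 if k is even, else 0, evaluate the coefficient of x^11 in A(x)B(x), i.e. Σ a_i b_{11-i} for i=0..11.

286

The convolution is the x^11 coefficient of A(x)B(x).
Σ = 0·0 + 1·1 + 4·0 + 9·1 + 16·0 + 25·1 + 36·0 + 49·1 + 64·0 + 81·1 + 100·0 + 121·1 = 286.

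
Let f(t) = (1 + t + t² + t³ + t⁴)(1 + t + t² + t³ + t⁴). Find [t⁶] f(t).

3

(1 + t + t² + t³ + t⁴) has coefficients 1,1,1,1,1 for degrees 0…4.
(1 + t + t² + t³ + t⁴) has coefficients 1,1,1,1,1,0,0 for degrees 0…6.
[t⁶] = 1·0 + 1·0 + 1·1 + 1·1 + 1·1 = 3.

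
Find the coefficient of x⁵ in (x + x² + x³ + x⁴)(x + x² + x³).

(x + x² + x³ + x⁴) has coefficients 0,1,1,1,1 for degrees 0…4.
(x + x² + x³) has coefficients 0,1,1,1,0,0 for degrees 0…5.
[x⁵] = 1·0 + 1·1 + 1·1 + 1·1 = 3.

3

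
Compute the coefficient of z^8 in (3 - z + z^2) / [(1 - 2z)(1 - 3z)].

53267

The denominator gives the recurrence a_n = 5a_(n−1) − 6a_(n−2) for n ≥ 3; the numerator fixes a_0 = 3, a_1 = 14, a_2 = 53.
Iterating: 3, 14, 53, 181, 587, 1849, 5723, 17521, 53267, so a_8 = 53267.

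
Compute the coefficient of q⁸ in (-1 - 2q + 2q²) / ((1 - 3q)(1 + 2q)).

-5635

The denominator gives the recurrence a_n = a_(n−1) + 6a_(n−2) for n ≥ 3; the numerator fixes a_0 = -1, a_1 = -3, a_2 = -7.
Iterating: -1, -3, -7, -25, -67, -217, -619, -1921, -5635, so a_8 = -5635.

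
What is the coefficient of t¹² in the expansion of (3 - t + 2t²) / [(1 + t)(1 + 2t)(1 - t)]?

21843

Partial fractions give a closed form: a_n = (-3)·(-1)^n + (16/3)·(-2)^n + (2/3)·1^n.
At n = 12: a_12 = 21843.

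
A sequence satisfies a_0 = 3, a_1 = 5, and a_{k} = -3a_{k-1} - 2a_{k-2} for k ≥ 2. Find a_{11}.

The ordinary generating function has denominator 1 + 3x + 2x^2.
Iterating the recurrence: a_0,…,a_{11} = 3, 5, -21, 53, -117, 245, -501, 1013, -2037, 4085, -8181, 16373.

16373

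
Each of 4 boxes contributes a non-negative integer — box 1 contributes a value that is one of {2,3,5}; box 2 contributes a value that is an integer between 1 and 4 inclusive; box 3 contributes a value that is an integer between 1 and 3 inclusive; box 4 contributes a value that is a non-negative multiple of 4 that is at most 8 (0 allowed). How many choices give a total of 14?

9

The generating function for the choices is (y^2 + y^3 + y^5)·(y + y^2 + y^3 + y^4)·(y + y^2 + y^3)·(1 + y^4 + y^8); the count is [y^14].
(y^2 + y^3 + y^5) has coefficients 0,0,1,1,0,1 for degrees 0…5.
(y + y^2 + y^3 + y^4) has coefficients 0,1,1,1,1,0,0,0,0,0,0,0,0,0,0 for degrees 0…14.
Multiplying by (y + y^2 + y^3) gives running coefficients 0,0,1,2,3,3,2,1,0,0,0,0,0,0,0 for degrees 0…14.
Finally multiplying by (1 + y^4 + y^8), the product of all factors after the first has coefficients 0,0,1,2,3,3,3,3,3,3,3,3,3,3,2 for degrees 0…14.
[y^14] = 1·3 + 1·3 + 1·3 = 9.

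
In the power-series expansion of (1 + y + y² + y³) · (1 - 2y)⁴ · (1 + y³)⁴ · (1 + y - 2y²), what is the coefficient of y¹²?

(1 + y + y² + y³) has coefficients 1,1,1,1 for degrees 0…3.
(1 - 2y)⁴ has coefficients 1,-8,24,-32,16,0,0,0,0,0,0,0,0 for degrees 0…12.
Multiplying by (1 + y³)⁴ gives running coefficients 1,-8,24,-28,-16,96,-122,16,144,-188,64,96,-127 for degrees 0…12.
Finally multiplying by (1 + y - 2y²), the product of all factors after the first has coefficients 1,-7,14,12,-92,136,6,-298,404,-76,-412,536,-159 for degrees 0…12.
[y¹²] = 1·(-159) + 1·536 + 1·(-412) + 1·(-76) = -111.

-111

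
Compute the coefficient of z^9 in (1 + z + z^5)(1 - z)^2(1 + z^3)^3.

(1 + z + z^5) has coefficients 1,1,0,0,0,1 for degrees 0…5.
(1 - z)^2 has coefficients 1,-2,1,0,0,0,0,0,0,0 for degrees 0…9.
Finally multiplying by (1 + z^3)^3, the product of all factors after the first has coefficients 1,-2,1,3,-6,3,3,-6,3,1 for degrees 0…9.
[z^9] = 1·1 + 1·3 + 1·(-6) = -2.

-2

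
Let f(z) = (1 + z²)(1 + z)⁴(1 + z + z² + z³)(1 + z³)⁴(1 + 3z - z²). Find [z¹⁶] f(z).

246

(1 + z²) has coefficients 1,0,1 for degrees 0…2.
(1 + z)⁴ has coefficients 1,4,6,4,1,0,0,0,0,0,0,0,0,0,0,0,0 for degrees 0…16.
Multiplying by (1 + z + z² + z³) gives running coefficients 1,5,11,15,15,11,5,1,0,0,0,0,0,0,0,0,0 for degrees 0…16.
Multiplying by (1 + z³)⁴ gives running coefficients 1,5,11,19,35,55,71,91,110,114,114,110,91,71,55,35,19 for degrees 0…16.
Finally multiplying by (1 + 3z - z²), the product of all factors after the first has coefficients 1,8,25,47,81,141,201,249,312,353,346,338,307,234,177,129,69 for degrees 0…16.
[z¹⁶] = 1·69 + 1·177 = 246.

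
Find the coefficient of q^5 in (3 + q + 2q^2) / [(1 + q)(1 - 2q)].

The denominator gives the recurrence a_n = a_(n−1) + 2a_(n−2) for n ≥ 3; the numerator fixes a_0 = 3, a_1 = 4, a_2 = 12.
Iterating: 3, 4, 12, 20, 44, 84, so a_5 = 84.

84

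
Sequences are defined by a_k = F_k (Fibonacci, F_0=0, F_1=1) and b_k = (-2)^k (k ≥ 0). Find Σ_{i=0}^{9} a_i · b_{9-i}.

This is [x^9] in the product of the two ordinary generating functions.
Σ = 0·(-512) + 1·256 + 1·(-128) + 2·64 + 3·(-32) + 5·16 + 8·(-8) + 13·4 + 21·(-2) + 34·1 = 220.

220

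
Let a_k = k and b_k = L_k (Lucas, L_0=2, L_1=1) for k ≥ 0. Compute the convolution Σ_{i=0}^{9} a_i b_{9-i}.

309

Write out a_i and b_{9-i} for i = 0,…,9 and sum the products.
Σ = 0·76 + 1·47 + 2·29 + 3·18 + 4·11 + 5·7 + 6·4 + 7·3 + 8·1 + 9·2 = 309.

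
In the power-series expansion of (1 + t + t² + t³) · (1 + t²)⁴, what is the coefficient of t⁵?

10

(1 + t + t² + t³) has coefficients 1,1,1,1 for degrees 0…3.
(1 + t²)⁴ has coefficients 1,0,4,0,6,0 for degrees 0…5.
[t⁵] = 1·0 + 1·6 + 1·0 + 1·4 = 10.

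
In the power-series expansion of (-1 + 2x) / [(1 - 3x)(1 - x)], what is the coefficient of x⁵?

Partial fractions give a closed form: a_n = (-1/2)·3^n + (-1/2)·1^n.
At n = 5: a_5 = -122.

-122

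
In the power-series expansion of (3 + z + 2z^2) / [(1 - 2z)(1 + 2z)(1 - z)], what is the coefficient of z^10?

Partial fractions give a closed form: a_n = (4)·2^n + (1)·(-2)^n + (-2)·1^n.
At n = 10: a_10 = 5118.

5118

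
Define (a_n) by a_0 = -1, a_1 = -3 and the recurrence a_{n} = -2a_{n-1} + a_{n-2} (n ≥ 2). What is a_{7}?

The ordinary generating function has denominator 1 + 2y - y^2.
Iterating the recurrence: a_0,…,a_{7} = -1, -3, 5, -13, 31, -75, 181, -437.

-437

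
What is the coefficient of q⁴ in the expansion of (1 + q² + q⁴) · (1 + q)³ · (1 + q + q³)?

(1 + q² + q⁴) has coefficients 1,0,1,0,1 for degrees 0…4.
(1 + q)³ has coefficients 1,3,3,1,0 for degrees 0…4.
Finally multiplying by (1 + q + q³), the product of all factors after the first has coefficients 1,4,6,5,4 for degrees 0…4.
[q⁴] = 1·4 + 1·6 + 1·1 = 11.

11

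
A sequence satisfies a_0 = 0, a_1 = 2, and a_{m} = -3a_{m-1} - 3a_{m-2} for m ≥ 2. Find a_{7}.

The ordinary generating function has denominator 1 + 3y + 3y^2.
Iterating the recurrence: a_0,…,a_{7} = 0, 2, -6, 12, -18, 18, 0, -54.

-54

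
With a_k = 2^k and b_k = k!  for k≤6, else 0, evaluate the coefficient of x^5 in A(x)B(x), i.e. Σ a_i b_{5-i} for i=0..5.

256

Write out a_i and b_{5-i} for i = 0,…,5 and sum the products.
Σ = 1·120 + 2·24 + 4·6 + 8·2 + 16·1 + 32·1 = 256.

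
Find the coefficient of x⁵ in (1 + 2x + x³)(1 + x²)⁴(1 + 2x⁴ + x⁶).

(1 + 2x + x³) has coefficients 1,2,0,1 for degrees 0…3.
(1 + x²)⁴ has coefficients 1,0,4,0,6,0 for degrees 0…5.
Finally multiplying by (1 + 2x⁴ + x⁶), the product of all factors after the first has coefficients 1,0,4,0,8,0 for degrees 0…5.
[x⁵] = 1·0 + 2·8 + 1·4 = 20.

20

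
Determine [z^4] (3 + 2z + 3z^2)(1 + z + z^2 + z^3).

(3 + 2z + 3z^2) has coefficients 3,2,3 for degrees 0…2.
(1 + z + z^2 + z^3) has coefficients 1,1,1,1,0 for degrees 0…4.
[z^4] = 3·0 + 2·1 + 3·1 = 5.

5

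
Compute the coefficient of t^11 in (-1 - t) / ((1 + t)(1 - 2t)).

-2048

Partial fractions give a closed form: a_n = (-1)·2^n.
At n = 11: a_11 = -2048.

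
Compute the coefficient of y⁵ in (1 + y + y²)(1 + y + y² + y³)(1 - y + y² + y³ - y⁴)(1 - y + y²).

(1 + y + y²) has coefficients 1,1,1 for degrees 0…2.
(1 + y + y² + y³) has coefficients 1,1,1,1,0,0 for degrees 0…5.
Multiplying by (1 - y + y² + y³ - y⁴) gives running coefficients 1,0,1,2,0,1 for degrees 0…5.
Finally multiplying by (1 - y + y²), the product of all factors after the first has coefficients 1,-1,2,1,-1,3 for degrees 0…5.
[y⁵] = 1·3 + 1·(-1) + 1·1 = 3.

3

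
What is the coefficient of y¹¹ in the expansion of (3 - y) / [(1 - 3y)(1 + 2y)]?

The denominator gives the recurrence a_n = a_(n−1) + 6a_(n−2) for n ≥ 3; the numerator fixes a_0 = 3, a_1 = 2, a_2 = 20.
Iterating: 3, 2, 20, 32, 152, 344, 1256, 3320, 10856, 30776, 95912, 280568, so a_11 = 280568.

280568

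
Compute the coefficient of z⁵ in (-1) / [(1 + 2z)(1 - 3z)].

Partial fractions give a closed form: a_n = (-2/5)·(-2)^n + (-3/5)·3^n.
At n = 5: a_5 = -133.

-133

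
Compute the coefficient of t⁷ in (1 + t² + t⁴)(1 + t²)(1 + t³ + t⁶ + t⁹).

(1 + t² + t⁴) has coefficients 1,0,1,0,1 for degrees 0…4.
(1 + t²) has coefficients 1,0,1,0,0,0,0,0 for degrees 0…7.
Finally multiplying by (1 + t³ + t⁶ + t⁹), the product of all factors after the first has coefficients 1,0,1,1,0,1,1,0 for degrees 0…7.
[t⁷] = 1·0 + 1·1 + 1·1 = 2.

2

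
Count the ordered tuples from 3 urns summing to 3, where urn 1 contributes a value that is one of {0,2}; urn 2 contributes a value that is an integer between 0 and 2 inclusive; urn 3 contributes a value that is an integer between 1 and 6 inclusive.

The generating function for the choices is (1 + t^2)·(1 + t + t^2)·(t + t^2 + t^3 + t^4 + t^5 + t^6); the count is [t^3].
(1 + t^2) has coefficients 1,0,1 for degrees 0…2.
(1 + t + t^2) has coefficients 1,1,1,0 for degrees 0…3.
Finally multiplying by (t + t^2 + t^3 + t^4 + t^5 + t^6), the product of all factors after the first has coefficients 0,1,2,3 for degrees 0…3.
[t^3] = 1·3 + 1·1 = 4.

4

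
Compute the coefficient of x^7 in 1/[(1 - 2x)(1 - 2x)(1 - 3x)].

16867

The denominator gives the recurrence a_n = 7a_(n−1) − 16a_(n−2) + 12a_(n−3) for n ≥ 3; the numerator fixes a_0 = 1, a_1 = 7, a_2 = 33.
Iterating: 1, 7, 33, 131, 473, 1611, 5281, 16867, so a_7 = 16867.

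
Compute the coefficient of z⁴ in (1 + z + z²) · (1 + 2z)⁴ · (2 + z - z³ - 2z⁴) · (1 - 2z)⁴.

141

(1 + z + z²) has coefficients 1,1,1 for degrees 0…2.
(1 + 2z)⁴ has coefficients 1,8,24,32,16 for degrees 0…4.
Multiplying by (2 + z - z³ - 2z⁴) gives running coefficients 2,17,56,87,54 for degrees 0…4.
Finally multiplying by (1 - 2z)⁴, the product of all factors after the first has coefficients 2,1,-32,-17,190 for degrees 0…4.
[z⁴] = 1·190 + 1·(-17) + 1·(-32) = 141.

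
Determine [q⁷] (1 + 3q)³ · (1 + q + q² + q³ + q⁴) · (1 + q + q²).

(1 + 3q)³ has coefficients 1,9,27,27 for degrees 0…3.
(1 + q + q² + q³ + q⁴) has coefficients 1,1,1,1,1,0,0,0 for degrees 0…7.
Finally multiplying by (1 + q + q²), the product of all factors after the first has coefficients 1,2,3,3,3,2,1,0 for degrees 0…7.
[q⁷] = 1·0 + 9·1 + 27·2 + 27·3 = 144.

144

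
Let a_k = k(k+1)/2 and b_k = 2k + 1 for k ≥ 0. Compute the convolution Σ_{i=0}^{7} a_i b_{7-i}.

Write out a_i and b_{7-i} for i = 0,…,7 and sum the products.
Σ = 0·15 + 1·13 + 3·11 + 6·9 + 10·7 + 15·5 + 21·3 + 28·1 = 336.

336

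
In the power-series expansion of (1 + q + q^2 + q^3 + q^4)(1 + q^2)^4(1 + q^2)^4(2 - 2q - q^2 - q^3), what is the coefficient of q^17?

(1 + q + q^2 + q^3 + q^4) has coefficients 1,1,1,1,1 for degrees 0…4.
(1 + q^2)^4 has coefficients 1,0,4,0,6,0,4,0,1,0,0,0,0,0,0,0,0,0 for degrees 0…17.
Multiplying by (1 + q^2)^4 gives running coefficients 1,0,8,0,28,0,56,0,70,0,56,0,28,0,8,0,1,0 for degrees 0…17.
Finally multiplying by (2 - 2q - q^2 - q^3), the product of all factors after the first has coefficients 2,-2,15,-17,48,-64,84,-140,84,-196,42,-182,0,-112,-12,-44,-6,-10 for degrees 0…17.
[q^17] = 1·(-10) + 1·(-6) + 1·(-44) + 1·(-12) + 1·(-112) = -184.

-184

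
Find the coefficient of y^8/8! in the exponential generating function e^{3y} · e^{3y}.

The EGF product rule gives c_8 = Σ_{k_1+k_2=8} C(8; k_1,k_2) · ∏ g_i(k_i), where e^{3y} gives (3)^k; e^{3y} gives (3)^k.
g_1(k) for k = 0…8: 1, 3, 9, 27, 81, 243, 729, 2187, 6561.
g_2(k) for k = 0…8: 1, 3, 9, 27, 81, 243, 729, 2187, 6561.
c_8 = Σ_k C(8,k)·g_1(k)·g_2(8−k) = 1·1·6561 + 8·3·2187 + 28·9·729 + 56·27·243 + 70·81·81 + 56·243·27 + 28·729·9 + 8·2187·3 + 1·6561·1 = 6561 + 52488 + 183708 + 367416 + 459270 + 367416 + 183708 + 52488 + 6561 = 1679616.

1679616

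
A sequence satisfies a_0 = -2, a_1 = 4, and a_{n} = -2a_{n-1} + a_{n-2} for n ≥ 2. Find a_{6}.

The ordinary generating function has denominator 1 + 2q - q^2.
Iterating the recurrence: a_0,…,a_{6} = -2, 4, -10, 24, -58, 140, -338.

-338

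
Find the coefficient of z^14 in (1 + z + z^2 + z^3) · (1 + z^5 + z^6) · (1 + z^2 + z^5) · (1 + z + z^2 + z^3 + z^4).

(1 + z + z^2 + z^3) has coefficients 1,1,1,1 for degrees 0…3.
(1 + z^5 + z^6) has coefficients 1,0,0,0,0,1,1,0,0,0,0,0,0,0,0 for degrees 0…14.
Multiplying by (1 + z^2 + z^5) gives running coefficients 1,0,1,0,0,2,1,1,1,0,1,1,0,0,0 for degrees 0…14.
Finally multiplying by (1 + z + z^2 + z^3 + z^4), the product of all factors after the first has coefficients 1,1,2,2,2,3,4,4,5,5,4,4,3,2,2 for degrees 0…14.
[z^14] = 1·2 + 1·2 + 1·3 + 1·4 = 11.

11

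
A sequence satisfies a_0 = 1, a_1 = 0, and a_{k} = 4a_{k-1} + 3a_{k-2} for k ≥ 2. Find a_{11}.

2655228

The ordinary generating function has denominator 1 - 4q - 3q^2.
Iterating the recurrence: a_0,…,a_{11} = 1, 0, 3, 12, 57, 264, 1227, 5700, 26481, 123024, 571539, 2655228.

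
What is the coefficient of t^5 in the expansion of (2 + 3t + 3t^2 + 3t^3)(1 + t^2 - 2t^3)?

-3

(2 + 3t + 3t^2 + 3t^3) has coefficients 2,3,3,3 for degrees 0…3.
(1 + t^2 - 2t^3) has coefficients 1,0,1,-2,0,0 for degrees 0…5.
[t^5] = 2·0 + 3·0 + 3·(-2) + 3·1 = -3.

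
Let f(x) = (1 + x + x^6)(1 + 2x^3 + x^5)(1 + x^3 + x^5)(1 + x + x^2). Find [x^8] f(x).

10

(1 + x + x^6) has coefficients 1,1,0,0,0,0,1 for degrees 0…6.
(1 + 2x^3 + x^5) has coefficients 1,0,0,2,0,1,0,0,0 for degrees 0…8.
Multiplying by (1 + x^3 + x^5) gives running coefficients 1,0,0,3,0,2,2,0,3 for degrees 0…8.
Finally multiplying by (1 + x + x^2), the product of all factors after the first has coefficients 1,1,1,3,3,5,4,4,5 for degrees 0…8.
[x^8] = 1·5 + 1·4 + 1·1 = 10.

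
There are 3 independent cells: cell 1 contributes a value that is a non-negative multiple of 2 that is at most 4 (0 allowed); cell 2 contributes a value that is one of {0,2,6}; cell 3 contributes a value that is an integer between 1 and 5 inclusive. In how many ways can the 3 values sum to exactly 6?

4

The generating function for the choices is (1 + x^2 + x^4)·(1 + x^2 + x^6)·(x + x^2 + x^3 + x^4 + x^5); the count is [x^6].
(1 + x^2 + x^4) has coefficients 1,0,1,0,1 for degrees 0…4.
(1 + x^2 + x^6) has coefficients 1,0,1,0,0,0,1 for degrees 0…6.
Finally multiplying by (x + x^2 + x^3 + x^4 + x^5), the product of all factors after the first has coefficients 0,1,1,2,2,2,1 for degrees 0…6.
[x^6] = 1·1 + 1·2 + 1·1 = 4.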